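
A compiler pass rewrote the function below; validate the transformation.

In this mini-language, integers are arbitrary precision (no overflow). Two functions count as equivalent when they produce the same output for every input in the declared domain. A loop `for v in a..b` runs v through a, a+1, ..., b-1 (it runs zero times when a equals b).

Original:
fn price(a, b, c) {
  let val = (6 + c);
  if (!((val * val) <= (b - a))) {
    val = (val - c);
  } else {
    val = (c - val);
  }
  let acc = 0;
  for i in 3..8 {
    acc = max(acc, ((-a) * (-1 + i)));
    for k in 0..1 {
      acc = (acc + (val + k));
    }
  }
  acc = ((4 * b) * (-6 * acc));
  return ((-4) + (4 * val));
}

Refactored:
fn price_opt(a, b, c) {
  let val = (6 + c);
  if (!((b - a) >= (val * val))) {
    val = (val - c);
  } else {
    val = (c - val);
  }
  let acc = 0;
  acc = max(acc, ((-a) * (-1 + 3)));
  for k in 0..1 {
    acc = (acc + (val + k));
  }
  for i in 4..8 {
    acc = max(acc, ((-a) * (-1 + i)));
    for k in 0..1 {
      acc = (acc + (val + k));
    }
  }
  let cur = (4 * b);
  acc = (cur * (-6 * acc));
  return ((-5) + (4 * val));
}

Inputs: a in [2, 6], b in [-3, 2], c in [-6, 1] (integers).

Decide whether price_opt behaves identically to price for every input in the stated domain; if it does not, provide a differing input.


Run the pair on a=2, b=-3, c=-6.
price: val = 0; (!((val * val) <= (b - a))) -> true; val = 6; acc = 0; [i=3]; acc = 0; [k=0]; acc = 6; [i=4]; acc = 6; [k=0]; acc = 12; [i=5]; acc = 12; [k=0]; acc = 18; [i=6]; acc = 18; [k=0]; acc = 24; [i=7]; acc = 24; [k=0]; acc = 30; acc = 2160; return 20
price_opt: val = 0; (!((b - a) >= (val * val))) -> true; val = 6; acc = 0; acc = 0; [k=0]; acc = 6; [i=4]; acc = 6; [k=0]; acc = 12; [i=5]; acc = 12; [k=0]; acc = 18; [i=6]; acc = 18; [k=0]; acc = 24; [i=7]; acc = 24; [k=0]; acc = 30; cur = -12; acc = 2160; return 19
20 against 19: the behavior changed.
verdict: not equivalent; witness: a=2, b=-3, c=-6


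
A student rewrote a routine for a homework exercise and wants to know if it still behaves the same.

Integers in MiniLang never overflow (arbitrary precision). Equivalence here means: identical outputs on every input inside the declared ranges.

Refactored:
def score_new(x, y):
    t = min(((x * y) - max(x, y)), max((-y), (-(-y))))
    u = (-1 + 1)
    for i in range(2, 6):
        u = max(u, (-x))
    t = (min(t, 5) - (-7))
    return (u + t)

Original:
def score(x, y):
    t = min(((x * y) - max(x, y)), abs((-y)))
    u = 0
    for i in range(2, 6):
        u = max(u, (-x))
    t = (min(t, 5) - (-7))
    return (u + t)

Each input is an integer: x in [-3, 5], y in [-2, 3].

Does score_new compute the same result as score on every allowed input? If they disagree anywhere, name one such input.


Changes here: min/max/abs usage differs, and constant usage differs, and arithmetic usage differs; the full 54-point sweep finds no disagreement.
verdict: equivalent


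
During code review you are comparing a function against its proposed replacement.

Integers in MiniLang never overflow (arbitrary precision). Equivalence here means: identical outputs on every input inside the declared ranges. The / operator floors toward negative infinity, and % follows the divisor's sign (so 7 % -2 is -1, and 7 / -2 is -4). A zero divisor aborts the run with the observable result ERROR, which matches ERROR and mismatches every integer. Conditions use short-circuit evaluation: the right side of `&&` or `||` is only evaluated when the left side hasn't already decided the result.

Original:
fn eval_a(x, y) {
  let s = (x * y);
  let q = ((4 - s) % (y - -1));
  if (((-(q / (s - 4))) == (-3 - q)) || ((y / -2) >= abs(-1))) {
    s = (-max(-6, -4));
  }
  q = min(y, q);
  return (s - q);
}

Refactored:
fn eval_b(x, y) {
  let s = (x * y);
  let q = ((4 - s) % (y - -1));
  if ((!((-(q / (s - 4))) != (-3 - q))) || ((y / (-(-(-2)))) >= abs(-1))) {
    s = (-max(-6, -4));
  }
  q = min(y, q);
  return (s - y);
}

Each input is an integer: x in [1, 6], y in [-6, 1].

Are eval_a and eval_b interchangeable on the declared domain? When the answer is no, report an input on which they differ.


On input x=2, y=1, eval_a returns 2 while eval_b returns 1.
verdict: not equivalent; witness: x=2, y=1


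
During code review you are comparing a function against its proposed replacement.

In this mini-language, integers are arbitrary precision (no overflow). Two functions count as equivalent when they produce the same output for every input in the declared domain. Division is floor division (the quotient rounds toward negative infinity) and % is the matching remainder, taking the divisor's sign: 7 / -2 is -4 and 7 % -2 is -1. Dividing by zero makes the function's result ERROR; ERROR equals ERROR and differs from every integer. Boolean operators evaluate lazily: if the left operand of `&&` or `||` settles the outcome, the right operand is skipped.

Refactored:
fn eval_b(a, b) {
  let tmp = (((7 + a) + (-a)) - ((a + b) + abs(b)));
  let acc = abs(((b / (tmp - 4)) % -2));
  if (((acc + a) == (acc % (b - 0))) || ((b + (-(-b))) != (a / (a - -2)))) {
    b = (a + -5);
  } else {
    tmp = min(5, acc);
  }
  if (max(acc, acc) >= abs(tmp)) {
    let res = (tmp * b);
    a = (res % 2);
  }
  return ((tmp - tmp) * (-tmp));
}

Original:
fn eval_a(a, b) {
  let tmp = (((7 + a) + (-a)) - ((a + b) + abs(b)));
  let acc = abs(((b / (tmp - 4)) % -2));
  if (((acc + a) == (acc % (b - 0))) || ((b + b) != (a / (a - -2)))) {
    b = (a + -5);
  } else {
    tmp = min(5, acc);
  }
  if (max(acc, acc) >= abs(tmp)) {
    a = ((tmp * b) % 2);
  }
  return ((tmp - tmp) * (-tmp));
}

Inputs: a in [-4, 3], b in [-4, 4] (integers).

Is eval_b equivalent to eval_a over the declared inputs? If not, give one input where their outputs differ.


Equivalent — the differences include statement counts differ; also local variable names differ, yet no declared input distinguishes the two.
Spot check at a=-2, b=-4 — eval_a: tmp becomes 9; next acc becomes 1; next hits division by zero so the output is ERROR. eval_b: tmp becomes 9; next acc becomes 1; next hits division by zero so the output is ERROR. Both give ERROR.
Checked all 72 inputs in the declared domain: the outputs agree on every one.
verdict: equivalent


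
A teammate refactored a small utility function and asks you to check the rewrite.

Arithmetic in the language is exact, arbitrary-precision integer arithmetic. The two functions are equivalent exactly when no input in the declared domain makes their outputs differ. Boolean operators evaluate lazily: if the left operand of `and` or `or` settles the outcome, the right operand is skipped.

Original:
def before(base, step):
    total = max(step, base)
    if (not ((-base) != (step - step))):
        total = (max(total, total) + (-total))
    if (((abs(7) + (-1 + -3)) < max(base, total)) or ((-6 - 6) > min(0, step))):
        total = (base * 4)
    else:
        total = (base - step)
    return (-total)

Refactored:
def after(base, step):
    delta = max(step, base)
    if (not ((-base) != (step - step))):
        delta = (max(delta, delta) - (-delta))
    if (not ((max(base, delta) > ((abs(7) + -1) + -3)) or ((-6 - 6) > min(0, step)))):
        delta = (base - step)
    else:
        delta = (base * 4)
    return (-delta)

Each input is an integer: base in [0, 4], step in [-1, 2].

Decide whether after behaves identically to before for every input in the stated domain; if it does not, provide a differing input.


Take base=0, step=2.
before: total = 2; (not ((-base) != (step - step))) -> true; total = 0; (((abs(7) + (-1 + -3)) < max(base, total)) or ((-6 - 6) > min(0, step))) -> false; total = -2; return 2
after: delta = 2; (not ((-base) != (step - step))) -> true; delta = 4; (not ((max(base, delta) > ((abs(7) + -1) + -3)) or ((-6 - 6) > min(0, step)))) -> false; delta = 0; return 0
2 against 0: the behavior changed.
verdict: not equivalent; witness: base=0, step=2


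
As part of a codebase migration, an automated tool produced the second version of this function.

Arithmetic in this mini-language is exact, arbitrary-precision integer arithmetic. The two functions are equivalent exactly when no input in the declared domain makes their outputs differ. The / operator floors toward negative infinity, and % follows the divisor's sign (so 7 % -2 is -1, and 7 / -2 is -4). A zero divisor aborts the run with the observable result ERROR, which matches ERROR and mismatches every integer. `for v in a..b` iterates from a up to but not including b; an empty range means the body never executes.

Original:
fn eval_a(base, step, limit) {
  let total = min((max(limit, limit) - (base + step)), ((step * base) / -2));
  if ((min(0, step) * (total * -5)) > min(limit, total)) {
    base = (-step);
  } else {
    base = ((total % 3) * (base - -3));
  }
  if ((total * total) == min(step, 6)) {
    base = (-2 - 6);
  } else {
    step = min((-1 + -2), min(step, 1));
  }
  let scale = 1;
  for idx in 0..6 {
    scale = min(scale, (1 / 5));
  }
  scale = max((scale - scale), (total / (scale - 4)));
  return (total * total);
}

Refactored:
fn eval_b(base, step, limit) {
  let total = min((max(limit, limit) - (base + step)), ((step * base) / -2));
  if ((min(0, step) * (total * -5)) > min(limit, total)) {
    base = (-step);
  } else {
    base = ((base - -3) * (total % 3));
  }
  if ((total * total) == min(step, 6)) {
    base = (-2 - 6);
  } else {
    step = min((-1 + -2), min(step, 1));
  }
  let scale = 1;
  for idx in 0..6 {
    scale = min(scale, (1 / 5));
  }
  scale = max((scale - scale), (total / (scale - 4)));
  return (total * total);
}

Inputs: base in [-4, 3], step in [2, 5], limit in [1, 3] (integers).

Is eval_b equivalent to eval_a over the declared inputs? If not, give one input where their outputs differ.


The two are interchangeable: same computation, different form, and every declared input agrees.
Tracing base=-3, step=5, limit=1: eval_a: total becomes -1; next ((min(0, step) * (total * -5)) > min(limit, total)) evaluates to true; next base becomes -5; next ((total * total) == min(step, 6)) evaluates to false; next step becomes -3; next scale becomes 1; next at idx=0:; next scale becomes 0; next at idx=1:; next scale becomes 0; next at idx=2:; next scale becomes 0; next at idx=3:; next scale becomes 0; next at idx=4:; next scale becomes 0; next at idx=5:; next scale becomes 0; next scale becomes 0; next final value 1 | eval_b: total becomes -1; next ((min(0, step) * (total * -5)) > min(limit, total)) evaluates to true; next base becomes -5; next ((total * total) == min(step, 6)) evaluates to false; next step becomes -3; next scale becomes 1; next at idx=0:; next scale becomes 0; next at idx=1:; next scale becomes 0; next at idx=2:; next scale becomes 0; next at idx=3:; next scale becomes 0; next at idx=4:; next scale becomes 0; next at idx=5:; next scale becomes 0; next scale becomes 0; next final value 1 — matching result 1.
Checked all 96 inputs in the declared domain: the outputs agree on every one.
verdict: equivalent


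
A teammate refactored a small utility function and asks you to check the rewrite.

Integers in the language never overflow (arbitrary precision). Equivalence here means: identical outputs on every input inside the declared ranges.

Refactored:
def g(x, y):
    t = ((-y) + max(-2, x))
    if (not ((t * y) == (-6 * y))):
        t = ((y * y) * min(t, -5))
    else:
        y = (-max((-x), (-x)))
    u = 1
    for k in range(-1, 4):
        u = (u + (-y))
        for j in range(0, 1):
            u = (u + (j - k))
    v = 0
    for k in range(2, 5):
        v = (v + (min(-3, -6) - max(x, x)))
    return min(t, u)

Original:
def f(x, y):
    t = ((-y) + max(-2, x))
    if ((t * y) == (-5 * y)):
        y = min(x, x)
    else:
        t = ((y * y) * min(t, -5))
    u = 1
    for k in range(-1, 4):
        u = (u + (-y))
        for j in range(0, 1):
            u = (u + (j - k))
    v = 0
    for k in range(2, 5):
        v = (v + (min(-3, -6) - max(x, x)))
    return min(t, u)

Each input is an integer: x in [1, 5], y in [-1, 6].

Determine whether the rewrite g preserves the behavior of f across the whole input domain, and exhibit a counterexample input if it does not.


The rewrite breaks on x=1, y=6, where the results are -9 and -180.
f: t=-5, then ((t * y) == (-5 * y)) is true, then y=1, then u=1, then (k=-1), then u=0, then (j=0), then u=1, then (k=0), then u=0, then (j=0), then u=0, then (k=1), then u=-1, then (j=0), then u=-2, then (k=2), then u=-3, then (j=0), then u=-5, then (k=3), then u=-6, then (j=0), then u=-9, then v=0, then (k=2), then v=-7, then (k=3), then v=-14, then (k=4), then v=-21, then returns -9
g: t=-5, then (not ((t * y) == (-6 * y))) is true, then t=-180, then u=1, then (k=-1), then u=-5, then (j=0), then u=-4, then (k=0), then u=-10, then (j=0), then u=-10, then (k=1), then u=-16, then (j=0), then u=-17, then (k=2), then u=-23, then (j=0), then u=-25, then (k=3), then u=-31, then (j=0), then u=-34, then v=0, then (k=2), then v=-7, then (k=3), then v=-14, then (k=4), then v=-21, then returns -180
verdict: not equivalent; witness: x=1, y=6


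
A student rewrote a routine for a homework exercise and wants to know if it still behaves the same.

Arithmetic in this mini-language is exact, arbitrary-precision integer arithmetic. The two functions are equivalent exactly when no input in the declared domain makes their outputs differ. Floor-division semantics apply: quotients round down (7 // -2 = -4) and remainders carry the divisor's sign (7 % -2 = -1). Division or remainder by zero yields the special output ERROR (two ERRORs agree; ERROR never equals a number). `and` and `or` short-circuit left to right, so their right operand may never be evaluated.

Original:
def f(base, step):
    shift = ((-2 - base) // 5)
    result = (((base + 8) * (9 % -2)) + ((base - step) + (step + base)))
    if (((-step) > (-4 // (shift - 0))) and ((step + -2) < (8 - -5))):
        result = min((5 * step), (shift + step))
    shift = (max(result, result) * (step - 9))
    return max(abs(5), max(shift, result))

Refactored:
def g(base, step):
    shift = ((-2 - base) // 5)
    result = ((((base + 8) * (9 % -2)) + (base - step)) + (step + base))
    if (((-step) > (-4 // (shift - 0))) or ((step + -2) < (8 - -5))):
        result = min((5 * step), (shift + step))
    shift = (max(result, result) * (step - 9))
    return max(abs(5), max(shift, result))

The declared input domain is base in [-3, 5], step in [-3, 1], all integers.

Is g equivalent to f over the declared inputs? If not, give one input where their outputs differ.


Run the pair on base=-1, step=-3.
f: shift := -1 | result := -9 | (((-step) > (-4 // (shift - 0))) and ((step + -2) < (8 - -5))): false | shift := 108 | result 108
g: shift := -1 | result := -9 | (((-step) > (-4 // (shift - 0))) or ((step + -2) < (8 - -5))): true | result := -15 | shift := 180 | result 180
108 != 180, so the rewrite changes behavior.
verdict: not equivalent; witness: base=-1, step=-3


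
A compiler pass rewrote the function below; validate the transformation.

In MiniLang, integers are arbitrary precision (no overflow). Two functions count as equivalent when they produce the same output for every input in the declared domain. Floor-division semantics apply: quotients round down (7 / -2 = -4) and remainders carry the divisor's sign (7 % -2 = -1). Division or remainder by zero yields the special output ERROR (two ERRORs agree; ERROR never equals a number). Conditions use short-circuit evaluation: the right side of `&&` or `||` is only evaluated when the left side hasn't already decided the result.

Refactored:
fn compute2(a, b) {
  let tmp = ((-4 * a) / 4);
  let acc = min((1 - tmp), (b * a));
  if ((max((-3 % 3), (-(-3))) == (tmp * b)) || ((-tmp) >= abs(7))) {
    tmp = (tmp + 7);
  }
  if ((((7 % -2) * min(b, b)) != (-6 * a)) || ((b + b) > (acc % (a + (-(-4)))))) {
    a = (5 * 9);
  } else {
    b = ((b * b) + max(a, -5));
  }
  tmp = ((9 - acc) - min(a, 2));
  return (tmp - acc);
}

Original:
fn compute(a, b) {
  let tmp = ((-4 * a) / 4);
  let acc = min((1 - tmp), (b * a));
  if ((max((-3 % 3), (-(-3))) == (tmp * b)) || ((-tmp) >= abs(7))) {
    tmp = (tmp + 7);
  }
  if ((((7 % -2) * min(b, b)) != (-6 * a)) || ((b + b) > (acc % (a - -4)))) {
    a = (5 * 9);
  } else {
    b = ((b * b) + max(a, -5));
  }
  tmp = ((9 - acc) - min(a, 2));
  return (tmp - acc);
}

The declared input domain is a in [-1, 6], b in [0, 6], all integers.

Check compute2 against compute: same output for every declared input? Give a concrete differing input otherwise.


The two versions differ — the changes include arithmetic usage differs.
As a probe, take a=3, b=2: compute runs tmp becomes -3; next acc becomes 4; next ((max((-3 % 3), (-(-3))) == (tmp * b)) || ((-tmp) >= abs(7))) evaluates to false; next ((((7 % -2) * min(b, b)) != (-6 * a)) || ((b + b) > (acc % (a - -4)))) evaluates to true; next a becomes 45; next tmp becomes 3; next final value -1; compute2 runs tmp becomes -3; next acc becomes 4; next ((max((-3 % 3), (-(-3))) == (tmp * b)) || ((-tmp) >= abs(7))) evaluates to false; next ((((7 % -2) * min(b, b)) != (-6 * a)) || ((b + b) > (acc % (a + (-(-4)))))) evaluates to true; next a becomes 45; next tmp becomes 3; next final value -1; both end at -1.
Every one of the 56 inputs gives matching results.
verdict: equivalent


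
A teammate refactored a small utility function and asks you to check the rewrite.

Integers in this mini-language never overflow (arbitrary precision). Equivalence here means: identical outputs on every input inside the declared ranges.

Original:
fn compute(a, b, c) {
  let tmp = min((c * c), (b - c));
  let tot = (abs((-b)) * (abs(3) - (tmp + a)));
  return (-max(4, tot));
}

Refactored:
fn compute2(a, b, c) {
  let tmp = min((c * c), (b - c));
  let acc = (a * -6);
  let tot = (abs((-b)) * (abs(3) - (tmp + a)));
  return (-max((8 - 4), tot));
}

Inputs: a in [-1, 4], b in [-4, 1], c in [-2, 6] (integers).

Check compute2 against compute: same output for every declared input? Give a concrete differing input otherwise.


Equivalent. A substantive addition is an assignment to `acc` whose value nothing reads; no result depends on it.
Every one of the 324 inputs gives matching results.
One worked example (a=2, b=-4, c=-1) — compute: tmp = -3; tot = 16; return -16; compute2: tmp = -3; acc = -12; tot = 16; return -16; agreement on -16.
verdict: equivalent


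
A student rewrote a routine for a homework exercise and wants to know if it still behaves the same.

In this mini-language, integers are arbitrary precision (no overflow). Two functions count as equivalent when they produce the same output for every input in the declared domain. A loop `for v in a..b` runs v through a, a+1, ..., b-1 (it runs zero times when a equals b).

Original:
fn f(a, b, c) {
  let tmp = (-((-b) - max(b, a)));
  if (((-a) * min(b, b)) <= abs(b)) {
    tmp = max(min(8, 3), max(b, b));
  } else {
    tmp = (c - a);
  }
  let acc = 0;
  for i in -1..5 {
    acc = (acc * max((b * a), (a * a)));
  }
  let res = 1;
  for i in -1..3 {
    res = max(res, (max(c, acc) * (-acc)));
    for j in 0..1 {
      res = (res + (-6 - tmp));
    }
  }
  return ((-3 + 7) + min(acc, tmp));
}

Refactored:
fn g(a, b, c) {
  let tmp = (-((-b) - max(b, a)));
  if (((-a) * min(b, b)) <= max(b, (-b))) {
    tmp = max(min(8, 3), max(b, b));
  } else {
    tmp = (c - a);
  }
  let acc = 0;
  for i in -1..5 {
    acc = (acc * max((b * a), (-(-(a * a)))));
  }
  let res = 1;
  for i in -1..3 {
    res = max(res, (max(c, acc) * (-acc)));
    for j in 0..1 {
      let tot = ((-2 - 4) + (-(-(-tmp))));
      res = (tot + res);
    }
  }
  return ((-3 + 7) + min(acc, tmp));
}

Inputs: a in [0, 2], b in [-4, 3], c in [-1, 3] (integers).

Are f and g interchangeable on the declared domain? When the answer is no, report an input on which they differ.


Differences: constant usage differs, and arithmetic usage differs, and min/max/abs usage differs, and local variable names differ, and statement counts differ — yet all 120 inputs agree.
verdict: equivalent


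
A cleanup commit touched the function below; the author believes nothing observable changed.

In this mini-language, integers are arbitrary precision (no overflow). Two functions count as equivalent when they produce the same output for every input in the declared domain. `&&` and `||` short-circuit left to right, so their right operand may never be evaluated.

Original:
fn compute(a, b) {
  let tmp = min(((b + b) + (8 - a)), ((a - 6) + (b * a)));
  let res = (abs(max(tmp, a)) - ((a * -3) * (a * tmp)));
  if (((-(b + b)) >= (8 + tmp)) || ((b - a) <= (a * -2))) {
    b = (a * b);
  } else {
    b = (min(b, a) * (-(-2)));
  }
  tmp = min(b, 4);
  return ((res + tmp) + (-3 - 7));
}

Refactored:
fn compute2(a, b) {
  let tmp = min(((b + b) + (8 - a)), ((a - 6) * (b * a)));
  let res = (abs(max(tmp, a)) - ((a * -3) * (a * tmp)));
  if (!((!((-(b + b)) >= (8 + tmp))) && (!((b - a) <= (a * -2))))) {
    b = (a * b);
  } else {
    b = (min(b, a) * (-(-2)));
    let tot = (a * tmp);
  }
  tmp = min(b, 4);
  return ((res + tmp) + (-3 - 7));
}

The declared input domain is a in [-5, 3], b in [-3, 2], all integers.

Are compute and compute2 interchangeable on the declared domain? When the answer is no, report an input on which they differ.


The rewrite breaks on a=-5, b=-3, where the results are 298 and -12376.
compute: tmp = 4; res = 304; (((-(b + b)) >= (8 + tmp)) || ((b - a) <= (a * -2))) -> true; b = 15; tmp = 4; return 298
compute2: tmp = -165; res = -12370; (!((!((-(b + b)) >= (8 + tmp))) && (!((b - a) <= (a * -2))))) -> true; b = 15; tmp = 4; return -12376
verdict: not equivalent; witness: a=-5, b=-3


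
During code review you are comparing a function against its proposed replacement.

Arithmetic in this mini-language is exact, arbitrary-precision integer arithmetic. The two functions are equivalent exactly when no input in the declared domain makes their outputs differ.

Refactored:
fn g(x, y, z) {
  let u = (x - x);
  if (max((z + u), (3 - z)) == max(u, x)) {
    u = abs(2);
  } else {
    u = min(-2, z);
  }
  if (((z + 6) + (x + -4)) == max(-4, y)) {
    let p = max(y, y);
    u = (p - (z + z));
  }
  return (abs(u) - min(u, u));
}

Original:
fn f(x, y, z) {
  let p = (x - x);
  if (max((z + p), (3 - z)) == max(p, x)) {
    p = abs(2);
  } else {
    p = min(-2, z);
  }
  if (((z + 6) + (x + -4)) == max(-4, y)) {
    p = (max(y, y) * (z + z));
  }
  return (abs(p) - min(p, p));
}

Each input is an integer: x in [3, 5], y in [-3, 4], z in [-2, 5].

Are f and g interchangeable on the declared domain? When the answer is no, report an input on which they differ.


Try x=3, y=3, z=-2.
f: p = 0; (max((z + p), (3 - z)) == max(p, x)) -> false; p = -2; (((z + 6) + (x + -4)) == max(-4, y)) -> true; p = -12; return 24
g: u = 0; (max((z + u), (3 - z)) == max(u, x)) -> false; u = -2; (((z + 6) + (x + -4)) == max(-4, y)) -> true; p = 3; u = 7; return 0
24 and 0 differ, so these are not the same function on this domain.
verdict: not equivalent; witness: x=3, y=3, z=-2


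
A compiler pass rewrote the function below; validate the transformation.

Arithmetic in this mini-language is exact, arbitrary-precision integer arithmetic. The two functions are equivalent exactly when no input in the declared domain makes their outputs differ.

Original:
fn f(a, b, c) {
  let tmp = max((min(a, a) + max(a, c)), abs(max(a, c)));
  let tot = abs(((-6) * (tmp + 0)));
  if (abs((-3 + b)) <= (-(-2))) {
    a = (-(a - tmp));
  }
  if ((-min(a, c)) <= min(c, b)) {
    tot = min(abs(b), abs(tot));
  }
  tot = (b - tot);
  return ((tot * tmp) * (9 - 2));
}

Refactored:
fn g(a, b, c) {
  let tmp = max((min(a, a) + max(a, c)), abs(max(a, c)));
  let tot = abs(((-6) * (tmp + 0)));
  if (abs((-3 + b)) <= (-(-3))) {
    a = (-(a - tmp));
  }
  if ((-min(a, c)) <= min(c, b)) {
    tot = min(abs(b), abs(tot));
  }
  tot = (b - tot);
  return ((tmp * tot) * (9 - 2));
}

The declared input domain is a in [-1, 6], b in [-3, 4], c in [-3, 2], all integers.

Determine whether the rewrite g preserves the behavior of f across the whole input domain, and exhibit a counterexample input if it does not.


These are not equivalent — on a=-1, b=0, c=1 the outputs split (-42 vs 0).
f: tmp=1, then tot=6, then (abs((-3 + b)) <= (-(-2))) is false, then ((-min(a, c)) <= min(c, b)) is false, then tot=-6, then returns -42
g: tmp=1, then tot=6, then (abs((-3 + b)) <= (-(-3))) is true, then a=2, then ((-min(a, c)) <= min(c, b)) is true, then tot=0, then tot=0, then returns 0
verdict: not equivalent; witness: a=-1, b=0, c=1


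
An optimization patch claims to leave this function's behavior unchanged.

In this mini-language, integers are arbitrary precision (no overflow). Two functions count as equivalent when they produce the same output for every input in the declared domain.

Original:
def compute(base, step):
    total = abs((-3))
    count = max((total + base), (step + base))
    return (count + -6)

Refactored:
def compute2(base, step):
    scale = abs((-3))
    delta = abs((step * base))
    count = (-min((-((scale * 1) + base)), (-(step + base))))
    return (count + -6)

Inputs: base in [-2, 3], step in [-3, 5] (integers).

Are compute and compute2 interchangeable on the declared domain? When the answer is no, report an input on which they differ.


Equivalent — the differences include min/max/abs usage differs; also arithmetic usage differs; also local variable names differ; also statement counts differ; also constant usage differs, yet no declared input distinguishes the two.
Tracing base=3, step=2: compute: total := 3 | count := 6 | result 0 | compute2: scale := 3 | delta := 6 | count := 6 | result 0 — matching result 0.
An exhaustive pass over the 54 declared inputs shows identical outputs.
verdict: equivalent


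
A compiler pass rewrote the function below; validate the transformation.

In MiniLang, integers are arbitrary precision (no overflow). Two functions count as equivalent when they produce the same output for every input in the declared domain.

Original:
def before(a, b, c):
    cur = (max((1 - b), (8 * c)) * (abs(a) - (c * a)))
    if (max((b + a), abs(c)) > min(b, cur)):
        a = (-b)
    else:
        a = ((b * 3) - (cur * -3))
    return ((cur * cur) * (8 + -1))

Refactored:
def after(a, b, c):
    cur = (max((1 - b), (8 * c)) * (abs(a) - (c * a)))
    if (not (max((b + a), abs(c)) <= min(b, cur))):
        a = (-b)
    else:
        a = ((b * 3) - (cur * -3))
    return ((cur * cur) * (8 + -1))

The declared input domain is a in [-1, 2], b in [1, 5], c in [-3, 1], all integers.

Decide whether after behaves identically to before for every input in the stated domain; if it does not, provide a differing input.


Equivalent — the differences include boolean connective usage differs; also comparison usage differs, yet no declared input distinguishes the two.
As a probe, take a=-1, b=1, c=1: before runs cur=16, then (max((b + a), abs(c)) > min(b, cur)) is false, then a=51, then returns 1792; after runs cur=16, then (not (max((b + a), abs(c)) <= min(b, cur))) is false, then a=51, then returns 1792; both end at 1792.
Every one of the 100 inputs gives matching results.
verdict: equivalent


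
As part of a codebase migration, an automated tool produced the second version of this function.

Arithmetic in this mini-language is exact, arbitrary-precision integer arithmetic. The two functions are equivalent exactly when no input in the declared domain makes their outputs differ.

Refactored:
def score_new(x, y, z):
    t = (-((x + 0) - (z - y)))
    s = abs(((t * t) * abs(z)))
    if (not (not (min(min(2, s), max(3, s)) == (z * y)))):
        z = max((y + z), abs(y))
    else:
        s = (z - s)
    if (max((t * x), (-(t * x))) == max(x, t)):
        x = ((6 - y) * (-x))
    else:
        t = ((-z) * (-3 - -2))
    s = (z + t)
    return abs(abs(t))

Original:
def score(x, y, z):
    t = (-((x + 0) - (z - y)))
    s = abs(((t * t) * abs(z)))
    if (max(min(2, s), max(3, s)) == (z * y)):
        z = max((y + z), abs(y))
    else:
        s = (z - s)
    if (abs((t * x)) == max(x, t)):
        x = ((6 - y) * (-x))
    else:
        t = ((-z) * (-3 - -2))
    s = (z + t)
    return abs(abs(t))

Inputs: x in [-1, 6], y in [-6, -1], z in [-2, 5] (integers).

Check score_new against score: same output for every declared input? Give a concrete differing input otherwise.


Try x=0, y=-6, z=0.
score: t = 6; s = 0; (max(min(2, s), max(3, s)) == (z * y)) -> false; s = 0; (abs((t * x)) == max(x, t)) -> false; t = 0; s = 0; return 0
score_new: t = 6; s = 0; (not (not (min(min(2, s), max(3, s)) == (z * y)))) -> true; z = 6; (max((t * x), (-(t * x))) == max(x, t)) -> false; t = 6; s = 12; return 6
0 vs 6 — the two versions disagree here.
verdict: not equivalent; witness: x=0, y=-6, z=0


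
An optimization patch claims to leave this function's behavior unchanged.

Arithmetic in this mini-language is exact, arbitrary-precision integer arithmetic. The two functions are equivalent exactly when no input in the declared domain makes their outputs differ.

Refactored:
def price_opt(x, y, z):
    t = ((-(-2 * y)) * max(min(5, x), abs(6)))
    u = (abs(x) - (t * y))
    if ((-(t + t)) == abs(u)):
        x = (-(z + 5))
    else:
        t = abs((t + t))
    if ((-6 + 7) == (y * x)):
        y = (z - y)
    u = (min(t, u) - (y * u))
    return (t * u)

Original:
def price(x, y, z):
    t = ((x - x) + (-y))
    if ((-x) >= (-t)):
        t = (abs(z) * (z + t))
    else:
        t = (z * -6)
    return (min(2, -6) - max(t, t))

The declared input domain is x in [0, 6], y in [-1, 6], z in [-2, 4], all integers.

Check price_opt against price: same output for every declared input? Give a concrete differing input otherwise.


Not equivalent: x=0, y=-1, z=-2 separates them (-4 vs -576).
price: t := 1 | ((-x) >= (-t)): true | t := -2 | result -4
price_opt: t := -12 | u := -12 | ((-(t + t)) == abs(u)): false | t := 24 | ((-6 + 7) == (y * x)): false | u := -24 | result -576
verdict: not equivalent; witness: x=0, y=-1, z=-2


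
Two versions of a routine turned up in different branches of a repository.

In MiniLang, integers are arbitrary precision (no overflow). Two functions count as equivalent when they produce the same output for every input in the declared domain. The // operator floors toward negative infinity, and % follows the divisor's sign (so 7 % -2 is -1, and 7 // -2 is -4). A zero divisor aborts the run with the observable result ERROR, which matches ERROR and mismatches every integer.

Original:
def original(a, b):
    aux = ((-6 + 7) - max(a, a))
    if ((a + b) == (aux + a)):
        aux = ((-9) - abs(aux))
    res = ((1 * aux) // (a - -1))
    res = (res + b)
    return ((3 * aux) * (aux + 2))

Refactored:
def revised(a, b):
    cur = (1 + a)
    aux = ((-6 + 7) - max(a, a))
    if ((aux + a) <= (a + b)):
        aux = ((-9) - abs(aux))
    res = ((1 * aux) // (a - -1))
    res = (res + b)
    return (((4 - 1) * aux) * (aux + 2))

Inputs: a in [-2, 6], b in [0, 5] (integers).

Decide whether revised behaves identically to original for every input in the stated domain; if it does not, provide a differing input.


Consider the input a=-2, b=4.
original: aux = 3; ((a + b) == (aux + a)) -> false; res = -3; res = 1; return 45
revised: cur = -1; aux = 3; ((aux + a) <= (a + b)) -> true; aux = -12; res = 12; res = 16; return 360
45 != 360, so the rewrite changes behavior.
verdict: not equivalent; witness: a=-2, b=4


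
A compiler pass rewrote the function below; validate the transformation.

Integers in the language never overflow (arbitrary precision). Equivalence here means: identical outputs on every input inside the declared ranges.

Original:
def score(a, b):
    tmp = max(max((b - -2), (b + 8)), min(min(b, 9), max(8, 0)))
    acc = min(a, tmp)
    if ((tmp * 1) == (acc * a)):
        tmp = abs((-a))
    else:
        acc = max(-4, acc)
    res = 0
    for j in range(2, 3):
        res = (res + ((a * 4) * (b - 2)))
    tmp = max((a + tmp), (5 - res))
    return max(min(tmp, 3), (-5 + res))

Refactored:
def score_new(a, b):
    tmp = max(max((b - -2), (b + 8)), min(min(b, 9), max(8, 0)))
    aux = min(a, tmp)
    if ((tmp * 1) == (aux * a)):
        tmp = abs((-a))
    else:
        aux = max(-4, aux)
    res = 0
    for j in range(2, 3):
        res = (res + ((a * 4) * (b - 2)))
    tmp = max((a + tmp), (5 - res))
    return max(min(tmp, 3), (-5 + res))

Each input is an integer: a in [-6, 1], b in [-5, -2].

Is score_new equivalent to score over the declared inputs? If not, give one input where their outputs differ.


Reading the diff, among the changes: local variable names differ.
As a probe, take a=0, b=-3: score runs tmp := 5 | acc := 0 | ((tmp * 1) == (acc * a)): false | acc := 0 | res := 0 | iter j=2: | res := 0 | tmp := 5 | result 3; score_new runs tmp := 5 | aux := 0 | ((tmp * 1) == (aux * a)): false | aux := 0 | res := 0 | iter j=2: | res := 0 | tmp := 5 | result 3; both end at 3.
Checked all 32 inputs in the declared domain: the outputs agree on every one.
verdict: equivalent


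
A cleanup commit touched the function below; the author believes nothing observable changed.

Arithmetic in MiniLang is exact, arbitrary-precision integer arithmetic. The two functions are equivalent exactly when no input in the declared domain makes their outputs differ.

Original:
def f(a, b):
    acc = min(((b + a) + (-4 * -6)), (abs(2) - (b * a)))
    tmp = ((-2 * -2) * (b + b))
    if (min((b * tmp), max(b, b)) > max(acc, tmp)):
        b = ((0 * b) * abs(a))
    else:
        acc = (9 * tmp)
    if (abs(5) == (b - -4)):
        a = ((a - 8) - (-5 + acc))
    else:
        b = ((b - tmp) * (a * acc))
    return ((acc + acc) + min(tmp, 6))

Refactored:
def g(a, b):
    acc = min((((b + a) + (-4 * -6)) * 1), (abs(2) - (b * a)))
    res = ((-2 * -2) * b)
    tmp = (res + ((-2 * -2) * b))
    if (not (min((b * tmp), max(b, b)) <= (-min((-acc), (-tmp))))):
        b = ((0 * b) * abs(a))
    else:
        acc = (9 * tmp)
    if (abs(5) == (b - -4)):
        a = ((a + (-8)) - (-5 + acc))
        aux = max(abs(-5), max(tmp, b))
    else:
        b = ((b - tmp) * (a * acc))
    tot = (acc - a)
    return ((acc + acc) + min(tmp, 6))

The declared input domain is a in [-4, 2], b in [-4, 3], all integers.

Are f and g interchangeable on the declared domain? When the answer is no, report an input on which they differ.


The two versions differ — the changes include statement counts differ; also local variable names differ; also boolean connective usage differs; also min/max/abs usage differs; also comparison usage differs; also constant usage differs; also arithmetic usage differs.
Spot check at a=-3, b=1 — f: acc := 5 | tmp := 8 | (min((b * tmp), max(b, b)) > max(acc, tmp)): false | acc := 72 | (abs(5) == (b - -4)): true | a := -78 | result 150. g: acc := 5 | res := 4 | tmp := 8 | (not (min((b * tmp), max(b, b)) <= (-min((-acc), (-tmp))))): false | acc := 72 | (abs(5) == (b - -4)): true | a := -78 | aux := 8 | tot := 150 | result 150. Both give 150.
An exhaustive pass over the 56 declared inputs shows identical outputs.
verdict: equivalent


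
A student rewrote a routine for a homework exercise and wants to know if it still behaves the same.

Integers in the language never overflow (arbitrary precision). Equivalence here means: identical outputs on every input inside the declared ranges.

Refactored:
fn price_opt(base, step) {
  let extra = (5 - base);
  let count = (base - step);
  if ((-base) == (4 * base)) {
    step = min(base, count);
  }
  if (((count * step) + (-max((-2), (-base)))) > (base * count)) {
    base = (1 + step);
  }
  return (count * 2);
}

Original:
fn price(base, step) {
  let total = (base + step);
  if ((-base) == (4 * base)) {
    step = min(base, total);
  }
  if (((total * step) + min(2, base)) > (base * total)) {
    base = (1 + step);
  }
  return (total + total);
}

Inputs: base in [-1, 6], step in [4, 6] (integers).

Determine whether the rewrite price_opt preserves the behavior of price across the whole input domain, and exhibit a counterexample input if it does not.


Evaluate both at base=-1, step=4.
price: total becomes 3; next ((-base) == (4 * base)) evaluates to false; next (((total * step) + min(2, base)) > (base * total)) evaluates to true; next base becomes 5; next final value 6
price_opt: extra becomes 6; next count becomes -5; next ((-base) == (4 * base)) evaluates to false; next (((count * step) + (-max((-2), (-base)))) > (base * count)) evaluates to false; next final value -10
6 and -10 differ, so these are not the same function on this domain.
verdict: not equivalent; witness: base=-1, step=4


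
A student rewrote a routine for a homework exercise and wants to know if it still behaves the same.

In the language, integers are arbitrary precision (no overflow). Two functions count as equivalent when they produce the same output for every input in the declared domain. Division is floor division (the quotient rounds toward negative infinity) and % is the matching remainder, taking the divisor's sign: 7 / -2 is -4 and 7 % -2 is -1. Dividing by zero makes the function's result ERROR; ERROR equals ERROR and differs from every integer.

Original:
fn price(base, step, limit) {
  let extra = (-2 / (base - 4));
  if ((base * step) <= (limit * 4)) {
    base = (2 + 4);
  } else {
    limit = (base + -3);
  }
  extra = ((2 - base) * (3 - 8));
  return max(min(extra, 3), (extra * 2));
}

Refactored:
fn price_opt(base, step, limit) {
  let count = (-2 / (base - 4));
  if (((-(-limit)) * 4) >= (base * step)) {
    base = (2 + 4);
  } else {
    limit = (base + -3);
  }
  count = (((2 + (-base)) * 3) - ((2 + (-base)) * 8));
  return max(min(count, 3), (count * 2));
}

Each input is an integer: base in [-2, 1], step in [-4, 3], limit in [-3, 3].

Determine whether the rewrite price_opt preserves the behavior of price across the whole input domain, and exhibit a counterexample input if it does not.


Side by side, the visible changes include: constant usage differs, and local variable names differ, and comparison usage differs, and arithmetic usage differs.
Spot check at base=-2, step=-4, limit=1 — price: extra=0, then ((base * step) <= (limit * 4)) is false, then limit=-5, then extra=-20, then returns -20. price_opt: count=0, then (((-(-limit)) * 4) >= (base * step)) is false, then limit=-5, then count=-20, then returns -20. Both give -20.
Across all 224 domain points the two functions coincide.
verdict: equivalent


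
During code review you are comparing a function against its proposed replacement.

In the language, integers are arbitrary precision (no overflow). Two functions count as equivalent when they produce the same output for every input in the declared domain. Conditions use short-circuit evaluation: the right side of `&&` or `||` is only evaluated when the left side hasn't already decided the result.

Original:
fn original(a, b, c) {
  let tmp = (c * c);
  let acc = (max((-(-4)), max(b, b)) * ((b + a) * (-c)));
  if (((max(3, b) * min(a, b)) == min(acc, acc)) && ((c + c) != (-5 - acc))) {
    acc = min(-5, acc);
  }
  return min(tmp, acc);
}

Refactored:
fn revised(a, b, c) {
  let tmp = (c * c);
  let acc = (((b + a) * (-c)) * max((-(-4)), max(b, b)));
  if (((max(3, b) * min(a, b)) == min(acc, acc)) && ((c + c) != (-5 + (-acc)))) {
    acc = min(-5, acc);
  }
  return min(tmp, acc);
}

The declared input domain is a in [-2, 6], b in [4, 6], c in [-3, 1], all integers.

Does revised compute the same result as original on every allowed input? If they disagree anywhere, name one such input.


This is a faithful refactor — arithmetic usage differs, but the computed results match everywhere.
Spot check at a=5, b=5, c=-2 — original: tmp=4, then acc=100, then (((max(3, b) * min(a, b)) == min(acc, acc)) && ((c + c) != (-5 - acc))) is false, then returns 4. revised: tmp=4, then acc=100, then (((max(3, b) * min(a, b)) == min(acc, acc)) && ((c + c) != (-5 + (-acc)))) is false, then returns 4. Both give 4.
Across all 135 domain points the two functions coincide.
verdict: equivalent


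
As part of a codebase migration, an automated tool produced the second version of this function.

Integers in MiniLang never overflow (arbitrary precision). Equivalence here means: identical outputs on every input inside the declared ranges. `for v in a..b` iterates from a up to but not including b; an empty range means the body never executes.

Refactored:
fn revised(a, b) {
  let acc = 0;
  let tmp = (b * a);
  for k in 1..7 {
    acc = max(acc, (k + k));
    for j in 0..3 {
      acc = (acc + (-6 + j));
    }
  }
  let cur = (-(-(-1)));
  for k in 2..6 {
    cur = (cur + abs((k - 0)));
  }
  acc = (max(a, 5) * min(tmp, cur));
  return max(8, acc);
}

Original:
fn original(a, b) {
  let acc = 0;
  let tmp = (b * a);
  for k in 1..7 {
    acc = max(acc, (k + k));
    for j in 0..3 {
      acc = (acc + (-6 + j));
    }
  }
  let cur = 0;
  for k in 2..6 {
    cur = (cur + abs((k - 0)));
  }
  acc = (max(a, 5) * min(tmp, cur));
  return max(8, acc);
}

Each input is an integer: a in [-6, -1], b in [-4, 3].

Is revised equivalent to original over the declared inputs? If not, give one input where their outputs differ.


Not equivalent: a=-6, b=-4 separates them (70 vs 65).
original: acc = 0; tmp = 24; [k=1]; acc = 2; [j=0]; acc = -4; [j=1]; acc = -9; [j=2]; acc = -13; [k=2]; acc = 4; [j=0]; acc = -2; [j=1]; acc = -7; [j=2]; acc = -11; [k=3]; acc = 6; [j=0]; acc = 0; [j=1]; acc = -5; [j=2]; acc = -9; [k=4]; acc = 8; [j=0]; acc = 2; [j=1]; acc = -3; [j=2]; acc = -7; [k=5]; acc = 10; [j=0]; acc = 4; [j=1]; acc = -1; [j=2]; acc = -5; [k=6]; acc = 12; [j=0]; acc = 6; [j=1]; acc = 1; [j=2]; acc = -3; cur = 0; [k=2]; cur = 2; [k=3]; cur = 5; [k=4]; cur = 9; [k=5]; cur = 14; acc = 70; return 70
revised: acc = 0; tmp = 24; [k=1]; acc = 2; [j=0]; acc = -4; [j=1]; acc = -9; [j=2]; acc = -13; [k=2]; acc = 4; [j=0]; acc = -2; [j=1]; acc = -7; [j=2]; acc = -11; [k=3]; acc = 6; [j=0]; acc = 0; [j=1]; acc = -5; [j=2]; acc = -9; [k=4]; acc = 8; [j=0]; acc = 2; [j=1]; acc = -3; [j=2]; acc = -7; [k=5]; acc = 10; [j=0]; acc = 4; [j=1]; acc = -1; [j=2]; acc = -5; [k=6]; acc = 12; [j=0]; acc = 6; [j=1]; acc = 1; [j=2]; acc = -3; cur = -1; [k=2]; cur = 1; [k=3]; cur = 4; [k=4]; cur = 8; [k=5]; cur = 13; acc = 65; return 65
verdict: not equivalent; witness: a=-6, b=-4
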